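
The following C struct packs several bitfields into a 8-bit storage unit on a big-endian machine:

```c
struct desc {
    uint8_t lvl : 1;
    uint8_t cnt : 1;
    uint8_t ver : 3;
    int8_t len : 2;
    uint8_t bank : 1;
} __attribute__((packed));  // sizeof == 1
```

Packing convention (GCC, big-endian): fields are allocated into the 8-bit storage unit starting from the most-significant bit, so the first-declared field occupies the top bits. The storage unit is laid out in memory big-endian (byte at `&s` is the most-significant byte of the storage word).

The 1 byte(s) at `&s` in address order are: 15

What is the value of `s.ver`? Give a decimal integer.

[0]=0x15 (big-endian) → word 0x15
lvl:1 @ bit 7 → (0x15>>7)&0x1 = 0x0
cnt:1 @ bit 6 → (0x15>>6)&0x1 = 0x0
ver:3 @ bit 3 → (0x15>>3)&0x7 = 0x2  ←
len:2 @ bit 1 → (0x15>>1)&0x3 = 0x2
bank:1 @ bit 0 → (0x15>>0)&0x1 = 0x1

2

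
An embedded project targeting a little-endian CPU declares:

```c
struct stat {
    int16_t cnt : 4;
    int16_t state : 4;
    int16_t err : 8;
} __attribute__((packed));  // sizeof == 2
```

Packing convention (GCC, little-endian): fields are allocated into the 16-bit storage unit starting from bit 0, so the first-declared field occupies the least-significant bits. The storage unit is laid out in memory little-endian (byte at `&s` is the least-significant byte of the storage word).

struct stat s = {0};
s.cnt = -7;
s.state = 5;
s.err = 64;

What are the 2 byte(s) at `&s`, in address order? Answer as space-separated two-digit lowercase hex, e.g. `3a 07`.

59 40

cnt (4b) val=-7 bits=0x9 at bit 0: 0x0009
state (4b) val=5 bits=0x5 at bit 4: 0x0059
err (8b) val=64 bits=0x40 at bit 8: 0x4059
word = 0x4059 → little-endian bytes:
  [0]=0x59  [1]=0x40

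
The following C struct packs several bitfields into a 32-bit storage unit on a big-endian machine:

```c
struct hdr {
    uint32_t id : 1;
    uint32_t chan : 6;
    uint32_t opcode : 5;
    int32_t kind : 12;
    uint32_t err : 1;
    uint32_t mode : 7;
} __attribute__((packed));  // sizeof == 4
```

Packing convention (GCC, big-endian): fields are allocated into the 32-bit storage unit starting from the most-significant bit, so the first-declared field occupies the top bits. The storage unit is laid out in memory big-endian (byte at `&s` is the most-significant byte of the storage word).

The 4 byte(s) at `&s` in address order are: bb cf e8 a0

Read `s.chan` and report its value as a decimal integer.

29

[0]=0xbb [1]=0xcf [2]=0xe8 [3]=0xa0 (big-endian) → word 0xbbcfe8a0
id:1 @ bit 31 → (0xbbcfe8a0>>31)&0x1 = 0x1
chan:6 @ bit 25 → (0xbbcfe8a0>>25)&0x3f = 0x1d  ←
opcode:5 @ bit 20 → (0xbbcfe8a0>>20)&0x1f = 0x1c
kind:12 @ bit 8 → (0xbbcfe8a0>>8)&0xfff = 0xfe8
err:1 @ bit 7 → (0xbbcfe8a0>>7)&0x1 = 0x1
mode:7 @ bit 0 → (0xbbcfe8a0>>0)&0x7f = 0x20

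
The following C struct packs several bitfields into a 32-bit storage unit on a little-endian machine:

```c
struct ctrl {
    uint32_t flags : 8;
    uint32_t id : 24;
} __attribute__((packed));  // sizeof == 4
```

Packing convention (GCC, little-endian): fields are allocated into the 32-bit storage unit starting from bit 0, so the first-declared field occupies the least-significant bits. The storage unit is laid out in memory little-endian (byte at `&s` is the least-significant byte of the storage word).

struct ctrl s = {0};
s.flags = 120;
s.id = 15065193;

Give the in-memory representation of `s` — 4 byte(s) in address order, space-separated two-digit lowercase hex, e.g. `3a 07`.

flags:8 = 120 → 0x78 << 0 → word 0x00000078
id:24 = 15065193 → 0xe5e069 << 8 → word 0xe5e06978
word = 0xe5e06978 → little-endian bytes:
  [0]=0x78  [1]=0x69  [2]=0xe0  [3]=0xe5

78 69 e0 e5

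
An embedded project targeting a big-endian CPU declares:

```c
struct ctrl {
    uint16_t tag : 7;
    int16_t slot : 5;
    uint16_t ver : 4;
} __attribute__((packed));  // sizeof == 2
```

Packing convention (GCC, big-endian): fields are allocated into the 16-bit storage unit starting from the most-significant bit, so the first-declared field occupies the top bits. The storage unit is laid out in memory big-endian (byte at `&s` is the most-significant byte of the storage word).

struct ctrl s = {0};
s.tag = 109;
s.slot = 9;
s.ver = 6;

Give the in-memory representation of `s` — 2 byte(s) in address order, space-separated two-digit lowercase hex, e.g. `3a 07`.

da 96

[9+:7] tag=109 & 0x7f = 0x6d; word=0xda00
[4+:5] slot=9 & 0x1f = 0x9; word=0xda90
[0+:4] ver=6 & 0xf = 0x6; word=0xda96
word = 0xda96 → big-endian bytes:
  [0]=0xda  [1]=0x96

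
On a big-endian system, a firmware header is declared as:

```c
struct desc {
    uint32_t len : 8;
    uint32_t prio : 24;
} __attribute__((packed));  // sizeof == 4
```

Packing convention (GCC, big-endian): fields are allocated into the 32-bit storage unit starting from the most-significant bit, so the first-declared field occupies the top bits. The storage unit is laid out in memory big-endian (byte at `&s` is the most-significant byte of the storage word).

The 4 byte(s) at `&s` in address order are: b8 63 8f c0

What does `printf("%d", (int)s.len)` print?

[0]=0xb8 [1]=0x63 [2]=0x8f [3]=0xc0 (big-endian) → word 0xb8638fc0
len [24+:8] = (word>>24) & 0xff = 184  ←
prio [0+:24] = (word>>0) & 0xffffff = 6524864

184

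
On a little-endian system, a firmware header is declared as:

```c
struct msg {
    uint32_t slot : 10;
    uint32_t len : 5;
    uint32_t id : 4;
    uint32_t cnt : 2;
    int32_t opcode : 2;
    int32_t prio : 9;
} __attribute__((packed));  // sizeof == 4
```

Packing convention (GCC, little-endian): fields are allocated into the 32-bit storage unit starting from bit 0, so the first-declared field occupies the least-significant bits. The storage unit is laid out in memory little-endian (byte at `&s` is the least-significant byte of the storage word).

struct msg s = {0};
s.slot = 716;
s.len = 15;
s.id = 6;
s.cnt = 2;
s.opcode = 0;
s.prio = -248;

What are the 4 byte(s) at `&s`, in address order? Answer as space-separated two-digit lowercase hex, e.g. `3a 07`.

cc 3e 13 84

[0+:10] slot=716 & 0x3ff = 0x2cc; word=0x000002cc
[10+:5] len=15 & 0x1f = 0xf; word=0x00003ecc
[15+:4] id=6 & 0xf = 0x6; word=0x00033ecc
[19+:2] cnt=2 & 0x3 = 0x2; word=0x00133ecc
[21+:2] opcode=0 & 0x3 = 0x0; word=0x00133ecc
[23+:9] prio=-248 & 0x1ff = 0x108; word=0x84133ecc
word = 0x84133ecc → little-endian bytes:
  [0]=0xcc  [1]=0x3e  [2]=0x13  [3]=0x84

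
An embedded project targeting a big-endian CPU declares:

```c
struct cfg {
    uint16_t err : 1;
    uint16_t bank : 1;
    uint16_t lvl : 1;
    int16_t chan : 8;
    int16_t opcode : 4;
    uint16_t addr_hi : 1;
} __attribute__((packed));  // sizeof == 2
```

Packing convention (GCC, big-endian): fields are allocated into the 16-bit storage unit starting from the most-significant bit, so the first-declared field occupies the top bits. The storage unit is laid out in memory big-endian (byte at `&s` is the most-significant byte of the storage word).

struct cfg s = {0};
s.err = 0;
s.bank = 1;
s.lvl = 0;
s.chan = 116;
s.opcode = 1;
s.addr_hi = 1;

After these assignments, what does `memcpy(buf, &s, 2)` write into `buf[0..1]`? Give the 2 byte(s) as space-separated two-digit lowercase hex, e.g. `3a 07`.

4e 83

err:1 = 0 → 0x0 << 15 → word 0x0000
bank:1 = 1 → 0x1 << 14 → word 0x4000
lvl:1 = 0 → 0x0 << 13 → word 0x4000
chan:8 = 116 → 0x74 << 5 → word 0x4e80
opcode:4 = 1 → 0x1 << 1 → word 0x4e82
addr_hi:1 = 1 → 0x1 << 0 → word 0x4e83
word = 0x4e83 → big-endian bytes:
  [0]=0x4e  [1]=0x83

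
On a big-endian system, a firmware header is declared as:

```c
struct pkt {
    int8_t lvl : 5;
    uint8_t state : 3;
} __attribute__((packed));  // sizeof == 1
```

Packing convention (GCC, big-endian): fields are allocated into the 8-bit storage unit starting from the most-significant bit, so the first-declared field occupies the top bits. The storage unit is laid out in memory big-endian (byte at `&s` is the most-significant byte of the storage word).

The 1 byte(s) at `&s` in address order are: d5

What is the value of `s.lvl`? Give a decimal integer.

-6

[0]=0xd5 (big-endian) → word 0xd5
lvl [3+:5] = (word>>3) & 0x1f = 26  ←
state [0+:3] = (word>>0) & 0x7 = 5
lvl signed 5b, MSB=1: 26 - 32 = -6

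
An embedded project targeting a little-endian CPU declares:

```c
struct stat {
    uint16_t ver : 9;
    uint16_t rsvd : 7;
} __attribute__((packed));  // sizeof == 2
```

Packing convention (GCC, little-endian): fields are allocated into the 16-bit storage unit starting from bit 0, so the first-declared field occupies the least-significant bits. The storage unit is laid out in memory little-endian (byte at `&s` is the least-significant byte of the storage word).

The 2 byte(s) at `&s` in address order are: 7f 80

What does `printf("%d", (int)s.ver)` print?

127

[0]=0x7f [1]=0x80 (little-endian) → word 0x807f
ver:9 @ bit 0 → (0x807f>>0)&0x1ff = 0x7f  ←
rsvd:7 @ bit 9 → (0x807f>>9)&0x7f = 0x40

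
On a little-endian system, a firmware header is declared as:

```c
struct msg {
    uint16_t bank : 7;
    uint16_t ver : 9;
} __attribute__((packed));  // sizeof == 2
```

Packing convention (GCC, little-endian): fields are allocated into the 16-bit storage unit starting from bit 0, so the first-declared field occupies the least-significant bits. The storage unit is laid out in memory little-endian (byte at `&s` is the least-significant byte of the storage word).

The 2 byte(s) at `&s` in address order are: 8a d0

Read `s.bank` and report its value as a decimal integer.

10

[0]=0x8a [1]=0xd0 (little-endian) → word 0xd08a
bank [0+:7] = (word>>0) & 0x7f = 10  ←
ver [7+:9] = (word>>7) & 0x1ff = 417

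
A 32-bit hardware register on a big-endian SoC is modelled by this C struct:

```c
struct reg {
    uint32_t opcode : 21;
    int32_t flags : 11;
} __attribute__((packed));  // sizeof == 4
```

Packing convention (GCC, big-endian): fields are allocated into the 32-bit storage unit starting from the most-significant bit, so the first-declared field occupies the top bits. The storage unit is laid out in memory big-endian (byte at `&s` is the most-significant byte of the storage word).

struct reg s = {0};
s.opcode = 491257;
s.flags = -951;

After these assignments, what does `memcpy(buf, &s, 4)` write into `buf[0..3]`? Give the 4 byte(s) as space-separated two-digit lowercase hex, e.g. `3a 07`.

3b f7 cc 49

opcode:21 = 491257 → 0x77ef9 << 11 → word 0x3bf7c800
flags:11 = -951 → 0x449 << 0 → word 0x3bf7cc49
word = 0x3bf7cc49 → big-endian bytes:
  [0]=0x3b  [1]=0xf7  [2]=0xcc  [3]=0x49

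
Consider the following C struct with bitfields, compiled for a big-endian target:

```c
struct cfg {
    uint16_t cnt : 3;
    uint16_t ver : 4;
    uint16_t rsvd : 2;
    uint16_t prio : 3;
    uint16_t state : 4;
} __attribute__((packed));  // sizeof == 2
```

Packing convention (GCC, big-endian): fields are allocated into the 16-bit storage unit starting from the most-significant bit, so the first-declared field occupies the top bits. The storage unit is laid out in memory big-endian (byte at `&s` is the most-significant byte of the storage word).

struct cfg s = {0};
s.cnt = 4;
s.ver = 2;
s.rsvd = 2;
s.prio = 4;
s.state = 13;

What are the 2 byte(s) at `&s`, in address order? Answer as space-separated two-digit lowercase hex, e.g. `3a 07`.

cnt (3b) val=4 bits=0x4 at bit 13: 0x8000
ver (4b) val=2 bits=0x2 at bit 9: 0x8400
rsvd (2b) val=2 bits=0x2 at bit 7: 0x8500
prio (3b) val=4 bits=0x4 at bit 4: 0x8540
state (4b) val=13 bits=0xd at bit 0: 0x854d
word = 0x854d → big-endian bytes:
  [0]=0x85  [1]=0x4d

85 4d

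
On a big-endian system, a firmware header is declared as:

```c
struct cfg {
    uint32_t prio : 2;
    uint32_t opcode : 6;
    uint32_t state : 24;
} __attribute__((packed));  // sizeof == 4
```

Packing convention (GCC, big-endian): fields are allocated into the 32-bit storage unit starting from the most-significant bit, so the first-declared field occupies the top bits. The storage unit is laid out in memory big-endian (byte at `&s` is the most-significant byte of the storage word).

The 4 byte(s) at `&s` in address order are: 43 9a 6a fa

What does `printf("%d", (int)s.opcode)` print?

3

[0]=0x43 [1]=0x9a [2]=0x6a [3]=0xfa (big-endian) → word 0x439a6afa
prio [30+:2] = (word>>30) & 0x3 = 1
opcode [24+:6] = (word>>24) & 0x3f = 3  ←
state [0+:24] = (word>>0) & 0xffffff = 10119930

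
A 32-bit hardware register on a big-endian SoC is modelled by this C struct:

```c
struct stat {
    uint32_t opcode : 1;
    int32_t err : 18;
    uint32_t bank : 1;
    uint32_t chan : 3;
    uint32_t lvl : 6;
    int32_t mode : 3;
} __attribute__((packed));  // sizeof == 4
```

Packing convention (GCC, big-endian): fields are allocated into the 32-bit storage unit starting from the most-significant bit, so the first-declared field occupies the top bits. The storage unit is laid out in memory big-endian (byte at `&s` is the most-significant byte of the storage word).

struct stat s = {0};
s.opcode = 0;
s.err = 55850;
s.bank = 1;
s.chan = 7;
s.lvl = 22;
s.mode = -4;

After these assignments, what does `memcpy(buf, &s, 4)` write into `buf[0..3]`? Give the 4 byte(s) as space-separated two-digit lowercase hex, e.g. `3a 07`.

[31+:1] opcode=0 & 0x1 = 0x0; word=0x00000000
[13+:18] err=55850 & 0x3ffff = 0xda2a; word=0x1b454000
[12+:1] bank=1 & 0x1 = 0x1; word=0x1b455000
[9+:3] chan=7 & 0x7 = 0x7; word=0x1b455e00
[3+:6] lvl=22 & 0x3f = 0x16; word=0x1b455eb0
[0+:3] mode=-4 & 0x7 = 0x4; word=0x1b455eb4
word = 0x1b455eb4 → big-endian bytes:
  [0]=0x1b  [1]=0x45  [2]=0x5e  [3]=0xb4

1b 45 5e b4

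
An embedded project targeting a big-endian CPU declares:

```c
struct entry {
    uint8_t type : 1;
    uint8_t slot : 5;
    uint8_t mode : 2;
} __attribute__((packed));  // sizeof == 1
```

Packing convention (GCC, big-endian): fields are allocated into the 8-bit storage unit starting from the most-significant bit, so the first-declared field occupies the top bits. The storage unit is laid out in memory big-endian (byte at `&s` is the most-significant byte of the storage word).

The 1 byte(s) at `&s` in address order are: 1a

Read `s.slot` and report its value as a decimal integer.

6

[0]=0x1a (big-endian) → word 0x1a
type:1 @ bit 7 → (0x1a>>7)&0x1 = 0x0
slot:5 @ bit 2 → (0x1a>>2)&0x1f = 0x6  ←
mode:2 @ bit 0 → (0x1a>>0)&0x3 = 0x2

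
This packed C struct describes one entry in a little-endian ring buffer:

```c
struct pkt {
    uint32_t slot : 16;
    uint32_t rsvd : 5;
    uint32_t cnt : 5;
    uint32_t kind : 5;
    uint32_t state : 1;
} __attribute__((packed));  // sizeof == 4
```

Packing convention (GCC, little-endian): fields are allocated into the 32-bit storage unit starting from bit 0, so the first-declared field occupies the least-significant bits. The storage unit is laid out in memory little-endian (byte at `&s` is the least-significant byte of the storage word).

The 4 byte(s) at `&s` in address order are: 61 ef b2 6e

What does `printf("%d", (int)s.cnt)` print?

[0]=0x61 [1]=0xef [2]=0xb2 [3]=0x6e (little-endian) → word 0x6eb2ef61
slot [0+:16] = (word>>0) & 0xffff = 61281
rsvd [16+:5] = (word>>16) & 0x1f = 18
cnt [21+:5] = (word>>21) & 0x1f = 21  ←
kind [26+:5] = (word>>26) & 0x1f = 27
state [31+:1] = (word>>31) & 0x1 = 0

21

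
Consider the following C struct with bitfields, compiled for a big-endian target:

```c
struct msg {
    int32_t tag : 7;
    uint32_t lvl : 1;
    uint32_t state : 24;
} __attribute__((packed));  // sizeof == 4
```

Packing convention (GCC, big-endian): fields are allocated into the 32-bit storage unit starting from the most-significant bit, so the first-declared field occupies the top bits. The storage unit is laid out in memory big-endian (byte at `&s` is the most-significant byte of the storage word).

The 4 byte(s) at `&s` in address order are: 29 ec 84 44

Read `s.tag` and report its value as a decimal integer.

20

[0]=0x29 [1]=0xec [2]=0x84 [3]=0x44 (big-endian) → word 0x29ec8444
tag [25+:7] = (word>>25) & 0x7f = 20  ←
lvl [24+:1] = (word>>24) & 0x1 = 1
state [0+:24] = (word>>0) & 0xffffff = 15500356
tag signed 7b, MSB=0: value = 20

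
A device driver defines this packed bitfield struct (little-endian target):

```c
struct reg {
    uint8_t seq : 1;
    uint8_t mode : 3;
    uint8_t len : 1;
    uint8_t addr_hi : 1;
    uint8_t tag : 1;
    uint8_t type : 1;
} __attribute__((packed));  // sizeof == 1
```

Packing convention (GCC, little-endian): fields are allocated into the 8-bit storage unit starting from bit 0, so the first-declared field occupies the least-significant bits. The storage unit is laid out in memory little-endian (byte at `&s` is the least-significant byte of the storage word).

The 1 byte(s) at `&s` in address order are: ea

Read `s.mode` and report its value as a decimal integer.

5

[0]=0xea (little-endian) → word 0xea
seq:1 @ bit 0 → (0xea>>0)&0x1 = 0x0
mode:3 @ bit 1 → (0xea>>1)&0x7 = 0x5  ←
len:1 @ bit 4 → (0xea>>4)&0x1 = 0x0
addr_hi:1 @ bit 5 → (0xea>>5)&0x1 = 0x1
tag:1 @ bit 6 → (0xea>>6)&0x1 = 0x1
type:1 @ bit 7 → (0xea>>7)&0x1 = 0x1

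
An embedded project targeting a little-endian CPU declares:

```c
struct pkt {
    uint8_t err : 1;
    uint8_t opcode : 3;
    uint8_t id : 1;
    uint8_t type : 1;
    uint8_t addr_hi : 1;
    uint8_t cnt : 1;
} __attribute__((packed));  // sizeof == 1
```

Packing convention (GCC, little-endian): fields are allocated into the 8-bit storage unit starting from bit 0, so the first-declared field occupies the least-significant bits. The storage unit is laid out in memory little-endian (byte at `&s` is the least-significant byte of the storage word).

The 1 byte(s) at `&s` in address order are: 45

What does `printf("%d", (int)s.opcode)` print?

[0]=0x45 (little-endian) → word 0x45
err [0+:1] = (word>>0) & 0x1 = 1
opcode [1+:3] = (word>>1) & 0x7 = 2  ←
id [4+:1] = (word>>4) & 0x1 = 0
type [5+:1] = (word>>5) & 0x1 = 0
addr_hi [6+:1] = (word>>6) & 0x1 = 1
cnt [7+:1] = (word>>7) & 0x1 = 0

2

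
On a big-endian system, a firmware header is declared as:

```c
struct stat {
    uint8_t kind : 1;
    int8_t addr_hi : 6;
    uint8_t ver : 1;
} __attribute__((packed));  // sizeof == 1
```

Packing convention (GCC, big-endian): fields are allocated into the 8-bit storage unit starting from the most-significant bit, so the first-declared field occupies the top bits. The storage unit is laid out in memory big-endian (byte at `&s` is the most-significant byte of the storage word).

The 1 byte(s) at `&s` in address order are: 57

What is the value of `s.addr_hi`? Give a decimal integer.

[0]=0x57 (big-endian) → word 0x57
kind:1 @ bit 7 → (0x57>>7)&0x1 = 0x0
addr_hi:6 @ bit 1 → (0x57>>1)&0x3f = 0x2b  ←
ver:1 @ bit 0 → (0x57>>0)&0x1 = 0x1
addr_hi signed 6b, MSB=1: 43 - 64 = -21

-21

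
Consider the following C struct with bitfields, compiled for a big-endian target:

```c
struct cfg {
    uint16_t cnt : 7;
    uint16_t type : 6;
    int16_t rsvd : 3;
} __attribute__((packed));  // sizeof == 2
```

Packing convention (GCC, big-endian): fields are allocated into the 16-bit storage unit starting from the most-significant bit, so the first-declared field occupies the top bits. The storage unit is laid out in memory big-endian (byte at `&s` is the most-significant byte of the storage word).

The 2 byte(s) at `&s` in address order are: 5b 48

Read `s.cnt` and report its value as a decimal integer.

[0]=0x5b [1]=0x48 (big-endian) → word 0x5b48
cnt:7 @ bit 9 → (0x5b48>>9)&0x7f = 0x2d  ←
type:6 @ bit 3 → (0x5b48>>3)&0x3f = 0x29
rsvd:3 @ bit 0 → (0x5b48>>0)&0x7 = 0x0

45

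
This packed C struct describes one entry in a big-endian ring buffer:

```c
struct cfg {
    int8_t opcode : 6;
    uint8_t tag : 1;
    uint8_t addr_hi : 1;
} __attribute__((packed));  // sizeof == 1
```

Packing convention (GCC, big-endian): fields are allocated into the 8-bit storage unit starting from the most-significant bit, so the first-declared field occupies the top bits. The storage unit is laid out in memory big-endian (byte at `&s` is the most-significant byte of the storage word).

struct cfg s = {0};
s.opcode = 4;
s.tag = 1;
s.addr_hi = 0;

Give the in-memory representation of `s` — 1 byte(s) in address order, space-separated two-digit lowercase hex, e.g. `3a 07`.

[2+:6] opcode=4 & 0x3f = 0x4; word=0x10
[1+:1] tag=1 & 0x1 = 0x1; word=0x12
[0+:1] addr_hi=0 & 0x1 = 0x0; word=0x12
word = 0x12 → big-endian bytes:
  [0]=0x12

12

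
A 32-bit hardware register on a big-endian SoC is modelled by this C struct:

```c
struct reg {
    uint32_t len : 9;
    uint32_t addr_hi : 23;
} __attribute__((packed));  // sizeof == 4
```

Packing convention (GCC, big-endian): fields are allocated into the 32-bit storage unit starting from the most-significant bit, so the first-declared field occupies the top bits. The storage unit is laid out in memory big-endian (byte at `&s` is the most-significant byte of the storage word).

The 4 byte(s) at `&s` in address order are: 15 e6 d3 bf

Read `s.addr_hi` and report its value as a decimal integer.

[0]=0x15 [1]=0xe6 [2]=0xd3 [3]=0xbf (big-endian) → word 0x15e6d3bf
len [23+:9] = (word>>23) & 0x1ff = 43
addr_hi [0+:23] = (word>>0) & 0x7fffff = 6738879  ←

6738879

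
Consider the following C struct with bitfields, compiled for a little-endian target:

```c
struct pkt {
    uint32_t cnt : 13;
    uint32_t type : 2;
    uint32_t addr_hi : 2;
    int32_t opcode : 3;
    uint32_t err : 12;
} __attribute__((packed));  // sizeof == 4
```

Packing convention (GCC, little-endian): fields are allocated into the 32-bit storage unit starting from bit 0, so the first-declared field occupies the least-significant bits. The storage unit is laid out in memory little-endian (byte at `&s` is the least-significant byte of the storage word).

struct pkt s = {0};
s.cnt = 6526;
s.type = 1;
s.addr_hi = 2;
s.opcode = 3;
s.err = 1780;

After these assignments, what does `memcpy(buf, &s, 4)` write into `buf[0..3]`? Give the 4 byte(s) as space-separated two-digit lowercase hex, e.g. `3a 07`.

7e 39 47 6f

[0+:13] cnt=6526 & 0x1fff = 0x197e; word=0x0000197e
[13+:2] type=1 & 0x3 = 0x1; word=0x0000397e
[15+:2] addr_hi=2 & 0x3 = 0x2; word=0x0001397e
[17+:3] opcode=3 & 0x7 = 0x3; word=0x0007397e
[20+:12] err=1780 & 0xfff = 0x6f4; word=0x6f47397e
word = 0x6f47397e → little-endian bytes:
  [0]=0x7e  [1]=0x39  [2]=0x47  [3]=0x6f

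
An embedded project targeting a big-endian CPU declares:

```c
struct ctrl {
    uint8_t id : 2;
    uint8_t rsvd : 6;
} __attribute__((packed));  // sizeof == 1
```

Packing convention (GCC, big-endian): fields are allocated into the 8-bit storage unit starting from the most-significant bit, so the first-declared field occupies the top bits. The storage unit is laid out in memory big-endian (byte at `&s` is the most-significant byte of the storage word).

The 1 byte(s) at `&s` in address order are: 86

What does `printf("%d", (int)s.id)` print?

2

[0]=0x86 (big-endian) → word 0x86
id [6+:2] = (word>>6) & 0x3 = 2  ←
rsvd [0+:6] = (word>>0) & 0x3f = 6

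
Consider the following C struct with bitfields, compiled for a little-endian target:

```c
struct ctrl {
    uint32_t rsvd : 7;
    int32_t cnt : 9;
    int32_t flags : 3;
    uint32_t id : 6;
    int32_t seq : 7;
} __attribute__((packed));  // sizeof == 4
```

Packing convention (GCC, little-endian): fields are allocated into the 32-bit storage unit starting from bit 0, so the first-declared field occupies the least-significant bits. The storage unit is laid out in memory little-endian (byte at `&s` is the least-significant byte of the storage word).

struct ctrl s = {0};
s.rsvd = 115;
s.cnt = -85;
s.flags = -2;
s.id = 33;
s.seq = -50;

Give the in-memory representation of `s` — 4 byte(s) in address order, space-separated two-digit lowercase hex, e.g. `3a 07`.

rsvd:7 = 115 → 0x73 << 0 → word 0x00000073
cnt:9 = -85 → 0x1ab << 7 → word 0x0000d5f3
flags:3 = -2 → 0x6 << 16 → word 0x0006d5f3
id:6 = 33 → 0x21 << 19 → word 0x010ed5f3
seq:7 = -50 → 0x4e << 25 → word 0x9d0ed5f3
word = 0x9d0ed5f3 → little-endian bytes:
  [0]=0xf3  [1]=0xd5  [2]=0x0e  [3]=0x9d

f3 d5 0e 9d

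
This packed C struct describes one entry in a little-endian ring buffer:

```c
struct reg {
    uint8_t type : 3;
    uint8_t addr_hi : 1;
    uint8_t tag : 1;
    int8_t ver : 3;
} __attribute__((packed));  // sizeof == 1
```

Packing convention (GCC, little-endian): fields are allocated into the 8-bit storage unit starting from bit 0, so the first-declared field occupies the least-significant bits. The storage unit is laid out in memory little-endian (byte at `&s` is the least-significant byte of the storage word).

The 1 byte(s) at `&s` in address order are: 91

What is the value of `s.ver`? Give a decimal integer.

-4

[0]=0x91 (little-endian) → word 0x91
type:3 @ bit 0 → (0x91>>0)&0x7 = 0x1
addr_hi:1 @ bit 3 → (0x91>>3)&0x1 = 0x0
tag:1 @ bit 4 → (0x91>>4)&0x1 = 0x1
ver:3 @ bit 5 → (0x91>>5)&0x7 = 0x4  ←
ver signed 3b, MSB=1: 4 - 8 = -4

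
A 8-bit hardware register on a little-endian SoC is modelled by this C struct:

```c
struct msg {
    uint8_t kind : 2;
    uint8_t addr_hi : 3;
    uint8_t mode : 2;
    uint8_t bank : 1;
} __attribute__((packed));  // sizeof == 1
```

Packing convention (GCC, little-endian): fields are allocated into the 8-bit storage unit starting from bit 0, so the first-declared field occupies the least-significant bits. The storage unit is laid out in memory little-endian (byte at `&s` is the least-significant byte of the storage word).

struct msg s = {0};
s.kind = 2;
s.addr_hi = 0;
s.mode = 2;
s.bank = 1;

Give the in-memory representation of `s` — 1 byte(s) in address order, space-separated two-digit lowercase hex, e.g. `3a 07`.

c2

kind (2b) val=2 bits=0x2 at bit 0: 0x02
addr_hi (3b) val=0 bits=0x0 at bit 2: 0x02
mode (2b) val=2 bits=0x2 at bit 5: 0x42
bank (1b) val=1 bits=0x1 at bit 7: 0xc2
word = 0xc2 → little-endian bytes:
  [0]=0xc2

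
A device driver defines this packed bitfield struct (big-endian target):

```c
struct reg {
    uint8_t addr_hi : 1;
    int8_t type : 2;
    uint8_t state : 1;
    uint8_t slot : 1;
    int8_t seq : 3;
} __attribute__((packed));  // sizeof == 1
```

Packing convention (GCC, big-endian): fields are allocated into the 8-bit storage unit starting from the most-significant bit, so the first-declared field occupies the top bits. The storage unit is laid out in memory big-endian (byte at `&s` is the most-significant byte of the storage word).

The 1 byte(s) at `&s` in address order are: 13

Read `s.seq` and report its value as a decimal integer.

3

[0]=0x13 (big-endian) → word 0x13
addr_hi [7+:1] = (word>>7) & 0x1 = 0
type [5+:2] = (word>>5) & 0x3 = 0
state [4+:1] = (word>>4) & 0x1 = 1
slot [3+:1] = (word>>3) & 0x1 = 0
seq [0+:3] = (word>>0) & 0x7 = 3  ←
seq signed 3b, MSB=0: value = 3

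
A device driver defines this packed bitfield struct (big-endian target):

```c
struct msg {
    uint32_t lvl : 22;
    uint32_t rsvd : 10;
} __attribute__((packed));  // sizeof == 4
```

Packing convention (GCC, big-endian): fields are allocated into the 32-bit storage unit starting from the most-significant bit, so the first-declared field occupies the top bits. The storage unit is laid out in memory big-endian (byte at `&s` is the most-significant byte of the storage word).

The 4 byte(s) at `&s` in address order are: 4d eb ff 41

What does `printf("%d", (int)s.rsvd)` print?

[0]=0x4d [1]=0xeb [2]=0xff [3]=0x41 (big-endian) → word 0x4debff41
lvl [10+:22] = (word>>10) & 0x3fffff = 1276671
rsvd [0+:10] = (word>>0) & 0x3ff = 833  ←

833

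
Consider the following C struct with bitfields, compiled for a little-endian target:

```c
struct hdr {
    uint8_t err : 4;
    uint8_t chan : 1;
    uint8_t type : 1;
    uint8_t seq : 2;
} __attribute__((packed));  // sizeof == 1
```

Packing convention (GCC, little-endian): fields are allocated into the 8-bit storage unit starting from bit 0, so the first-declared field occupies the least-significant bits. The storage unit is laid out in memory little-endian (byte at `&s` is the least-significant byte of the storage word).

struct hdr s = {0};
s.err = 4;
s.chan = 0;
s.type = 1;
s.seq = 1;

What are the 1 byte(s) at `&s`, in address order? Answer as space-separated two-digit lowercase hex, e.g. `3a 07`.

64

err:4 = 4 → 0x4 << 0 → word 0x04
chan:1 = 0 → 0x0 << 4 → word 0x04
type:1 = 1 → 0x1 << 5 → word 0x24
seq:2 = 1 → 0x1 << 6 → word 0x64
word = 0x64 → little-endian bytes:
  [0]=0x64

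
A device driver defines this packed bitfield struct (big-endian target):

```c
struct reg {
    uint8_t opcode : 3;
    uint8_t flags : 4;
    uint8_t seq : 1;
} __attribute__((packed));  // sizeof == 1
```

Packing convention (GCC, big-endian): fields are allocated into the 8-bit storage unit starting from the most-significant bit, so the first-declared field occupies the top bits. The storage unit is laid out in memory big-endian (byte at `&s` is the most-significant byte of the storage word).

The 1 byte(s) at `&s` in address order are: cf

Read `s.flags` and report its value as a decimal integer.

7

[0]=0xcf (big-endian) → word 0xcf
opcode:3 @ bit 5 → (0xcf>>5)&0x7 = 0x6
flags:4 @ bit 1 → (0xcf>>1)&0xf = 0x7  ←
seq:1 @ bit 0 → (0xcf>>0)&0x1 = 0x1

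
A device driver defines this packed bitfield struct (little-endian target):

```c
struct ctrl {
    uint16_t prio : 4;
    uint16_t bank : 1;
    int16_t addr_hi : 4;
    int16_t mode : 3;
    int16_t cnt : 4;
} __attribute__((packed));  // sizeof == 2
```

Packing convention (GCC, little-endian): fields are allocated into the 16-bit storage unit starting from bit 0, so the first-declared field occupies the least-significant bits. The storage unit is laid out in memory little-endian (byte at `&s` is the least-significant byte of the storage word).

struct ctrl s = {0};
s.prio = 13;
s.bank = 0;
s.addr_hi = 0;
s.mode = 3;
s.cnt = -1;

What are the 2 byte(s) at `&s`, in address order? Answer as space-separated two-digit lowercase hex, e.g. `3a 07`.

prio:4 = 13 → 0xd << 0 → word 0x000d
bank:1 = 0 → 0x0 << 4 → word 0x000d
addr_hi:4 = 0 → 0x0 << 5 → word 0x000d
mode:3 = 3 → 0x3 << 9 → word 0x060d
cnt:4 = -1 → 0xf << 12 → word 0xf60d
word = 0xf60d → little-endian bytes:
  [0]=0x0d  [1]=0xf6

0d f6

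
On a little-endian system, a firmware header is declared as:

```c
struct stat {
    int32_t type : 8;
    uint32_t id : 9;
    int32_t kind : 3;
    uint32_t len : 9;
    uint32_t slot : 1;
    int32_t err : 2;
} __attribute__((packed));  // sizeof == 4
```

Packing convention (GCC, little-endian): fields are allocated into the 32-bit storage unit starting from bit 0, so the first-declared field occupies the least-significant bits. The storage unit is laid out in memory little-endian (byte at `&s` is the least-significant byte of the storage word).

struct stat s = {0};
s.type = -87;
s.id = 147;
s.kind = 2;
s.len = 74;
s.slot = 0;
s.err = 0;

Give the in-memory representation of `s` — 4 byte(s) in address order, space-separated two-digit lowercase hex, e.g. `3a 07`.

type:8 = -87 → 0xa9 << 0 → word 0x000000a9
id:9 = 147 → 0x93 << 8 → word 0x000093a9
kind:3 = 2 → 0x2 << 17 → word 0x000493a9
len:9 = 74 → 0x4a << 20 → word 0x04a493a9
slot:1 = 0 → 0x0 << 29 → word 0x04a493a9
err:2 = 0 → 0x0 << 30 → word 0x04a493a9
word = 0x04a493a9 → little-endian bytes:
  [0]=0xa9  [1]=0x93  [2]=0xa4  [3]=0x04

a9 93 a4 04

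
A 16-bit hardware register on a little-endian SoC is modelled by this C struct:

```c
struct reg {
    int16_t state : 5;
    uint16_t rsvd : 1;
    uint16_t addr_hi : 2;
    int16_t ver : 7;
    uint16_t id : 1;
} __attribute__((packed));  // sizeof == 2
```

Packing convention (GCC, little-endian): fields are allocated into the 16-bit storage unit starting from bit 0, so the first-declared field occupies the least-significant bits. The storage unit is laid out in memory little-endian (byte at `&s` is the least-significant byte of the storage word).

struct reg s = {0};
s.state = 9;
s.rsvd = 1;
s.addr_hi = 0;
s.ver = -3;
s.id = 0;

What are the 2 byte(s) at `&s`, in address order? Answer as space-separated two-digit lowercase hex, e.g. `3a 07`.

29 7d

state:5 = 9 → 0x9 << 0 → word 0x0009
rsvd:1 = 1 → 0x1 << 5 → word 0x0029
addr_hi:2 = 0 → 0x0 << 6 → word 0x0029
ver:7 = -3 → 0x7d << 8 → word 0x7d29
id:1 = 0 → 0x0 << 15 → word 0x7d29
word = 0x7d29 → little-endian bytes:
  [0]=0x29  [1]=0x7d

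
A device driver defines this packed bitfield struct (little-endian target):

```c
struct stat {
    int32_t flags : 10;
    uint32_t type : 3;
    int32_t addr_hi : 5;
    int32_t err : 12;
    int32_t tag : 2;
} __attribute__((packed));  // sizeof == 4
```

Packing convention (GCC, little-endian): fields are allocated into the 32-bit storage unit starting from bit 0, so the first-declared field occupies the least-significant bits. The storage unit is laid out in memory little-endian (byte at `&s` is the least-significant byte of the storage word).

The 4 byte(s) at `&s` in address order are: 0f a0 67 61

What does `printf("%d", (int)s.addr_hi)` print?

[0]=0x0f [1]=0xa0 [2]=0x67 [3]=0x61 (little-endian) → word 0x6167a00f
flags [0+:10] = (word>>0) & 0x3ff = 15
type [10+:3] = (word>>10) & 0x7 = 0
addr_hi [13+:5] = (word>>13) & 0x1f = 29  ←
err [18+:12] = (word>>18) & 0xfff = 2137
tag [30+:2] = (word>>30) & 0x3 = 1
addr_hi signed 5b, MSB=1: 29 - 32 = -3

-3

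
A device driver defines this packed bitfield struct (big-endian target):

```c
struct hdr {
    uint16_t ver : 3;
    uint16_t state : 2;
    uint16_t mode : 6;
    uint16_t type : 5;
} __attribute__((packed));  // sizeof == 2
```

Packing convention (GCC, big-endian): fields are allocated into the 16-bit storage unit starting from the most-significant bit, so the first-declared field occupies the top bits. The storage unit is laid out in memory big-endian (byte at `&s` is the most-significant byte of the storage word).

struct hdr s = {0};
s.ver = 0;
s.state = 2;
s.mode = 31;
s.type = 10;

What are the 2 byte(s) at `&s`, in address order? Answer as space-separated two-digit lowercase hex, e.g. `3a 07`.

ver:3 = 0 → 0x0 << 13 → word 0x0000
state:2 = 2 → 0x2 << 11 → word 0x1000
mode:6 = 31 → 0x1f << 5 → word 0x13e0
type:5 = 10 → 0xa << 0 → word 0x13ea
word = 0x13ea → big-endian bytes:
  [0]=0x13  [1]=0xea

13 ea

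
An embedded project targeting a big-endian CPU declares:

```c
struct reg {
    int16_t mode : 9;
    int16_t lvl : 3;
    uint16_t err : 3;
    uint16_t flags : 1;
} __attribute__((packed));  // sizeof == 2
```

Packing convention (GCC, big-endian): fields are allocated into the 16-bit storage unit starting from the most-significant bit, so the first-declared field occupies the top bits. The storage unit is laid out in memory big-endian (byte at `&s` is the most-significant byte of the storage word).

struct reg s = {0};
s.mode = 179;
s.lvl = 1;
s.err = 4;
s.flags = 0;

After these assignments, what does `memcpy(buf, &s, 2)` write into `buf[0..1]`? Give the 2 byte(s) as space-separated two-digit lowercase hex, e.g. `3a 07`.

mode (9b) val=179 bits=0xb3 at bit 7: 0x5980
lvl (3b) val=1 bits=0x1 at bit 4: 0x5990
err (3b) val=4 bits=0x4 at bit 1: 0x5998
flags (1b) val=0 bits=0x0 at bit 0: 0x5998
word = 0x5998 → big-endian bytes:
  [0]=0x59  [1]=0x98

59 98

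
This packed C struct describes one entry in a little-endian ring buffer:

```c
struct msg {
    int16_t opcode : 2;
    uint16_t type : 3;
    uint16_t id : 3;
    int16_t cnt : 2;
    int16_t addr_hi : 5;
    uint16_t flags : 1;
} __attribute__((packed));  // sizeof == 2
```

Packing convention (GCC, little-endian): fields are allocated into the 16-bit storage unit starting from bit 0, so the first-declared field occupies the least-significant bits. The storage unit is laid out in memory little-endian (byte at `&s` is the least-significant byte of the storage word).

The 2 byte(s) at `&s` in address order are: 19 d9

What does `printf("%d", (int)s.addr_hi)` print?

[0]=0x19 [1]=0xd9 (little-endian) → word 0xd919
opcode [0+:2] = (word>>0) & 0x3 = 1
type [2+:3] = (word>>2) & 0x7 = 6
id [5+:3] = (word>>5) & 0x7 = 0
cnt [8+:2] = (word>>8) & 0x3 = 1
addr_hi [10+:5] = (word>>10) & 0x1f = 22  ←
flags [15+:1] = (word>>15) & 0x1 = 1
addr_hi signed 5b, MSB=1: 22 - 32 = -10

-10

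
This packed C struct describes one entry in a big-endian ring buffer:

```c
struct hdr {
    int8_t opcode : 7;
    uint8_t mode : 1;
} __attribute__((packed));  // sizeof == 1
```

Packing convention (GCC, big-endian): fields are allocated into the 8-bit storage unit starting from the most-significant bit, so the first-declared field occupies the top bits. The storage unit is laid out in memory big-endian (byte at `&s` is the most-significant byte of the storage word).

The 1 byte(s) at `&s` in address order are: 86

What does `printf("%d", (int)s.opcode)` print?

[0]=0x86 (big-endian) → word 0x86
opcode [1+:7] = (word>>1) & 0x7f = 67  ←
mode [0+:1] = (word>>0) & 0x1 = 0
opcode signed 7b, MSB=1: 67 - 128 = -61

-61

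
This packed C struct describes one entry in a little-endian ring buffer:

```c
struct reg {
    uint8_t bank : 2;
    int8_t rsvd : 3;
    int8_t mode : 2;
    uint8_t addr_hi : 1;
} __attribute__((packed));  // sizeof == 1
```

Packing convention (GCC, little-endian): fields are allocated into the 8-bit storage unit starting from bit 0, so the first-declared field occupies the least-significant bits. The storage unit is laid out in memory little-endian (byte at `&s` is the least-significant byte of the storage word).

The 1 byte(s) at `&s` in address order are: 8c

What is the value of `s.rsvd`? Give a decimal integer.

3

[0]=0x8c (little-endian) → word 0x8c
bank [0+:2] = (word>>0) & 0x3 = 0
rsvd [2+:3] = (word>>2) & 0x7 = 3  ←
mode [5+:2] = (word>>5) & 0x3 = 0
addr_hi [7+:1] = (word>>7) & 0x1 = 1
rsvd signed 3b, MSB=0: value = 3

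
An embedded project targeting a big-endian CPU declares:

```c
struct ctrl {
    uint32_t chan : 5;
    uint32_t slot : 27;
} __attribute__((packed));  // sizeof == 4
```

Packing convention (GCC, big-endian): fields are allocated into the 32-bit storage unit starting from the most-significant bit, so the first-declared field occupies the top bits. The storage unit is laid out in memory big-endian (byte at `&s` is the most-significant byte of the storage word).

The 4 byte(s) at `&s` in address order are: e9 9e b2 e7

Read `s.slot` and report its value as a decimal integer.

27177703

[0]=0xe9 [1]=0x9e [2]=0xb2 [3]=0xe7 (big-endian) → word 0xe99eb2e7
chan:5 @ bit 27 → (0xe99eb2e7>>27)&0x1f = 0x1d
slot:27 @ bit 0 → (0xe99eb2e7>>0)&0x7ffffff = 0x19eb2e7  ←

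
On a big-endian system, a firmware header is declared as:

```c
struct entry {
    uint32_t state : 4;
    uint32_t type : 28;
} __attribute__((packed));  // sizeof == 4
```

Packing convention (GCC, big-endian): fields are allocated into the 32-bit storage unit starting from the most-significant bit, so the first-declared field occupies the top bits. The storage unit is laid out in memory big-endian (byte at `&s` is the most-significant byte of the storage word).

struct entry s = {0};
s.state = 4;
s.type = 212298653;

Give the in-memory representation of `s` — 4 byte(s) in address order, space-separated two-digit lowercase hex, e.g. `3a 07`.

state (4b) val=4 bits=0x4 at bit 28: 0x40000000
type (28b) val=212298653 bits=0xca76b9d at bit 0: 0x4ca76b9d
word = 0x4ca76b9d → big-endian bytes:
  [0]=0x4c  [1]=0xa7  [2]=0x6b  [3]=0x9d

4c a7 6b 9d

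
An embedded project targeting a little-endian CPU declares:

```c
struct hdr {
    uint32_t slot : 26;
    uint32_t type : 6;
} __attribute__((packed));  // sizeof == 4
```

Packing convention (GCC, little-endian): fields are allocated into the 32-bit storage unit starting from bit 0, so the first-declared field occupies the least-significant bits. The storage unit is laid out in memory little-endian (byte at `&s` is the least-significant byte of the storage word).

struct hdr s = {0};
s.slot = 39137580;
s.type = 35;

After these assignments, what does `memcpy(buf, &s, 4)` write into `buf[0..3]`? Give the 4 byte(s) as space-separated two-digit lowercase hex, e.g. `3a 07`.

slot:26 = 39137580 → 0x255312c << 0 → word 0x0255312c
type:6 = 35 → 0x23 << 26 → word 0x8e55312c
word = 0x8e55312c → little-endian bytes:
  [0]=0x2c  [1]=0x31  [2]=0x55  [3]=0x8e

2c 31 55 8e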